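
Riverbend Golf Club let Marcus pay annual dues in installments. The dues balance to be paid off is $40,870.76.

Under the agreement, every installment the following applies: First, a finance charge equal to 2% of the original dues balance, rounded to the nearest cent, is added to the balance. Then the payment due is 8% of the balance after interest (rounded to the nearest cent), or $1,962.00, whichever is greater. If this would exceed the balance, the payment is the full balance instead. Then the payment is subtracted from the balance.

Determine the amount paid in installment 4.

$2,777.87

Installment 1: opening $40,870.76; interest $817.42 → $41,688.18; payment $3,335.05; balance $38,353.13
Installment 2: opening $38,353.13; interest $817.42 → $39,170.55; payment $3,133.64; balance $36,036.91
Installment 3: opening $36,036.91; interest $817.42 → $36,854.33; payment $2,948.35; balance $33,905.98
Installment 4: opening $33,905.98; interest $817.42 → $34,723.40; payment $2,777.87; balance $31,945.53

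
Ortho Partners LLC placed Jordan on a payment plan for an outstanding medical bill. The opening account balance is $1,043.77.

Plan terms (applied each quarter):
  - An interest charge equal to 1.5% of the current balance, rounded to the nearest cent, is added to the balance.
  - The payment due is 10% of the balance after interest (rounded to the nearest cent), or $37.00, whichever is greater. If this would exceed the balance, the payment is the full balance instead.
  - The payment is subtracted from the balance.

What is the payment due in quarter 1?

$105.94

Quarter 1: $1,043.77 +$15.66 interest = $1,059.43; pay $105.94 → $953.49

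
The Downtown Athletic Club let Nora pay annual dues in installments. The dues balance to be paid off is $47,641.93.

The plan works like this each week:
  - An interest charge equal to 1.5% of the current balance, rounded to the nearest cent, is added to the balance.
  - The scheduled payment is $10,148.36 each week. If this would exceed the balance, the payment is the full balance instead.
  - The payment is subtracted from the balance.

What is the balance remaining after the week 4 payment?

$9,049.44

Week 1: opening $47,641.93; interest $714.63 → $48,356.56; payment $10,148.36; balance $38,208.20
Week 2: opening $38,208.20; interest $573.12 → $38,781.32; payment $10,148.36; balance $28,632.96
Week 3: opening $28,632.96; interest $429.49 → $29,062.45; payment $10,148.36; balance $18,914.09
Week 4: opening $18,914.09; interest $283.71 → $19,197.80; payment $10,148.36; balance $9,049.44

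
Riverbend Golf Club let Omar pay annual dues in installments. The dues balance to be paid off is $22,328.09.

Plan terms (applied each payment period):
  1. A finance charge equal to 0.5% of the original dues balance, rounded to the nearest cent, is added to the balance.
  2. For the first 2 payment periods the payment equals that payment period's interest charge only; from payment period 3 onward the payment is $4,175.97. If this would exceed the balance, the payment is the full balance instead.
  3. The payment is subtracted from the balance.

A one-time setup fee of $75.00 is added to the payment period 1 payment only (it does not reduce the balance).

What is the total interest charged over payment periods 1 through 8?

$893.12

Payment period 1: $22,328.09 +$111.64 interest = $22,439.73; pay $111.64 (+ $75.00 fee) → $22,328.09
Payment period 2: $22,328.09 +$111.64 interest = $22,439.73; pay $111.64 → $22,328.09
Payment period 3: $22,328.09 +$111.64 interest = $22,439.73; pay $4,175.97 → $18,263.76
Payment period 4: $18,263.76 +$111.64 interest = $18,375.40; pay $4,175.97 → $14,199.43
Payment period 5: $14,199.43 +$111.64 interest = $14,311.07; pay $4,175.97 → $10,135.10
Payment period 6: $10,135.10 +$111.64 interest = $10,246.74; pay $4,175.97 → $6,070.77
Payment period 7: $6,070.77 +$111.64 interest = $6,182.41; pay $4,175.97 → $2,006.44
Payment period 8: $2,006.44 +$111.64 interest = $2,118.08; pay $2,118.08 → $0.00
Total interest: $111.64 + $111.64 + $111.64 + $111.64 + $111.64 + $111.64 + $111.64 + $111.64 = $893.12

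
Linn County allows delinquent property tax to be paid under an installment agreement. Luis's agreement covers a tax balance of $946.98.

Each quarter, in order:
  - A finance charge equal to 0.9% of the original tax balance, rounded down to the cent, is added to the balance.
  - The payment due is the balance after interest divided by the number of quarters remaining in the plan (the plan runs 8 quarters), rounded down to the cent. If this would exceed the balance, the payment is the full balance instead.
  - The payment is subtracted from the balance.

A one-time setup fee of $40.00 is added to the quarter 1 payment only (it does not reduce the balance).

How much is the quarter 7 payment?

$133.01

# | Opening | Interest | Payment | Fee | End bal
1 | $946.98 | $8.52 | $119.43 | $40.00 | $836.07
2 | $836.07 | $8.52 | $120.65 | — | $723.94
3 | $723.94 | $8.52 | $122.07 | — | $610.39
4 | $610.39 | $8.52 | $123.78 | — | $495.13
5 | $495.13 | $8.52 | $125.91 | — | $377.74
6 | $377.74 | $8.52 | $128.75 | — | $257.51
7 | $257.51 | $8.52 | $133.01 | — | $133.02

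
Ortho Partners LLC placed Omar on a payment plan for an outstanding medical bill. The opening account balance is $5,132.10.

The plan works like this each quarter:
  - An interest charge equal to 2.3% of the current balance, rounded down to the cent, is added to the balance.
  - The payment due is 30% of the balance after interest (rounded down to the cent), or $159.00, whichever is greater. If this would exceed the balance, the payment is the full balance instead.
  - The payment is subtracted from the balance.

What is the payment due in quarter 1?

$1,575.03

Quarter 1: $5,132.10 +$118.03 interest = $5,250.13; pay $1,575.03 → $3,675.10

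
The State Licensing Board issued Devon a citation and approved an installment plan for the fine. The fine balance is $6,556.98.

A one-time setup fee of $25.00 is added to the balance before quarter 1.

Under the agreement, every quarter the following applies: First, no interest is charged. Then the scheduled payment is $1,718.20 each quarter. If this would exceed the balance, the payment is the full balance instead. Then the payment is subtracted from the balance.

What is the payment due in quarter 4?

$1,427.38

Quarter 1: opening $6,581.98; payment $1,718.20; balance $4,863.78
Quarter 2: opening $4,863.78; payment $1,718.20; balance $3,145.58
Quarter 3: opening $3,145.58; payment $1,718.20; balance $1,427.38
Quarter 4: opening $1,427.38; payment $1,427.38; balance $0.00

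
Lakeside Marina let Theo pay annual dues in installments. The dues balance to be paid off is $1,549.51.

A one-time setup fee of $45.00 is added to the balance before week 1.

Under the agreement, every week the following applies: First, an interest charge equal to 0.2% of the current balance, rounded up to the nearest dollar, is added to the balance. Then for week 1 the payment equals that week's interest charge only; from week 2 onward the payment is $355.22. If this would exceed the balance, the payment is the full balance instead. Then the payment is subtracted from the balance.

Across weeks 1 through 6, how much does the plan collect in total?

Week 1: $1,594.51 +$4.00 interest = $1,598.51; pay $4.00 → $1,594.51
Week 2: $1,594.51 +$4.00 interest = $1,598.51; pay $355.22 → $1,243.29
Week 3: $1,243.29 +$3.00 interest = $1,246.29; pay $355.22 → $891.07
Week 4: $891.07 +$2.00 interest = $893.07; pay $355.22 → $537.85
Week 5: $537.85 +$2.00 interest = $539.85; pay $355.22 → $184.63
Week 6: $184.63 +$1.00 interest = $185.63; pay $185.63 → $0.00
Total paid: $1,610.51

$1,610.51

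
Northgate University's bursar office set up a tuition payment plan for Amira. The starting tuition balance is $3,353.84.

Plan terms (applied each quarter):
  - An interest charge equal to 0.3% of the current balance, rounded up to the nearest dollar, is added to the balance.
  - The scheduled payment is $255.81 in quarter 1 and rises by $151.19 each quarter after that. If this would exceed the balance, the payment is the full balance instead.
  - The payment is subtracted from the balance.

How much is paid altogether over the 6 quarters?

$3,397.84

Quarter 1: opening $3,353.84; interest $11.00 → $3,364.84; payment $255.81; balance $3,109.03
Quarter 2: opening $3,109.03; interest $10.00 → $3,119.03; payment $407.00; balance $2,712.03
Quarter 3: opening $2,712.03; interest $9.00 → $2,721.03; payment $558.19; balance $2,162.84
Quarter 4: opening $2,162.84; interest $7.00 → $2,169.84; payment $709.38; balance $1,460.46
Quarter 5: opening $1,460.46; interest $5.00 → $1,465.46; payment $860.57; balance $604.89
Quarter 6: opening $604.89; interest $2.00 → $606.89; payment $606.89; balance $0.00
Total paid: $3,397.84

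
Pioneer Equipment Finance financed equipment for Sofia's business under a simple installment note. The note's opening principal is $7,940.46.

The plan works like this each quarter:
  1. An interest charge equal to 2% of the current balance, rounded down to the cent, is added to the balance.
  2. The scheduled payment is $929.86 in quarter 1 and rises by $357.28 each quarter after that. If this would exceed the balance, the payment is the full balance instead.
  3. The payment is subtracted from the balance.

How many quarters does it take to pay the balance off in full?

6

Quarter 1: $7,940.46 +$158.80 interest = $8,099.26; pay $929.86 → $7,169.40
Quarter 2: $7,169.40 +$143.38 interest = $7,312.78; pay $1,287.14 → $6,025.64
Quarter 3: $6,025.64 +$120.51 interest = $6,146.15; pay $1,644.42 → $4,501.73
Quarter 4: $4,501.73 +$90.03 interest = $4,591.76; pay $2,001.70 → $2,590.06
Quarter 5: $2,590.06 +$51.80 interest = $2,641.86; pay $2,358.98 → $282.88
Quarter 6: $282.88 +$5.65 interest = $288.53; pay $288.53 → $0.00
Balance reaches $0.00 in quarter 6.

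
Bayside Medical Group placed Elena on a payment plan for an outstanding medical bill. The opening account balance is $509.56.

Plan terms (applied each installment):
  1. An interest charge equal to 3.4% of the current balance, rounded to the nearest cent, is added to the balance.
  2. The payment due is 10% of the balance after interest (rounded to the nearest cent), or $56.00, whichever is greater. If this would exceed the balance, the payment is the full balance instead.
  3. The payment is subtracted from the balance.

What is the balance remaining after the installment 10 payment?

Installment 1: $509.56 +$17.33 interest = $526.89; pay $56.00 → $470.89
Installment 2: $470.89 +$16.01 interest = $486.90; pay $56.00 → $430.90
Installment 3: $430.90 +$14.65 interest = $445.55; pay $56.00 → $389.55
Installment 4: $389.55 +$13.24 interest = $402.79; pay $56.00 → $346.79
Installment 5: $346.79 +$11.79 interest = $358.58; pay $56.00 → $302.58
Installment 6: $302.58 +$10.29 interest = $312.87; pay $56.00 → $256.87
Installment 7: $256.87 +$8.73 interest = $265.60; pay $56.00 → $209.60
Installment 8: $209.60 +$7.13 interest = $216.73; pay $56.00 → $160.73
Installment 9: $160.73 +$5.46 interest = $166.19; pay $56.00 → $110.19
Installment 10: $110.19 +$3.75 interest = $113.94; pay $56.00 → $57.94

$57.94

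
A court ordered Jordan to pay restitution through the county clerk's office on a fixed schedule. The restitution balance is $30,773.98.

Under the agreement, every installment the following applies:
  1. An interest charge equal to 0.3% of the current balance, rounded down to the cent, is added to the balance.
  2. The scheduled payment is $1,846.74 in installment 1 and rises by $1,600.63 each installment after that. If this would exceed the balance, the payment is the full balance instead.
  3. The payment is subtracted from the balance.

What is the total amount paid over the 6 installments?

Installment 1: opening $30,773.98; interest $92.32 → $30,866.30; payment $1,846.74; balance $29,019.56
Installment 2: opening $29,019.56; interest $87.05 → $29,106.61; payment $3,447.37; balance $25,659.24
Installment 3: opening $25,659.24; interest $76.97 → $25,736.21; payment $5,048.00; balance $20,688.21
Installment 4: opening $20,688.21; interest $62.06 → $20,750.27; payment $6,648.63; balance $14,101.64
Installment 5: opening $14,101.64; interest $42.30 → $14,143.94; payment $8,249.26; balance $5,894.68
Installment 6: opening $5,894.68; interest $17.68 → $5,912.36; payment $5,912.36; balance $0.00
Total paid: $31,152.36

$31,152.36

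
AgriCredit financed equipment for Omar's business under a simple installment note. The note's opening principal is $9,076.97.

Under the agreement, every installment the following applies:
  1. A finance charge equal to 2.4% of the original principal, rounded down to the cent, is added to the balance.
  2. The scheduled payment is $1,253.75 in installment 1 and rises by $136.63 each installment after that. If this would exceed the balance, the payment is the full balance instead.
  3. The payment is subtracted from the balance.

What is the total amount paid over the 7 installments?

Installment 1: opening $9,076.97; interest $217.84 → $9,294.81; payment $1,253.75; balance $8,041.06
Installment 2: opening $8,041.06; interest $217.84 → $8,258.90; payment $1,390.38; balance $6,868.52
Installment 3: opening $6,868.52; interest $217.84 → $7,086.36; payment $1,527.01; balance $5,559.35
Installment 4: opening $5,559.35; interest $217.84 → $5,777.19; payment $1,663.64; balance $4,113.55
Installment 5: opening $4,113.55; interest $217.84 → $4,331.39; payment $1,800.27; balance $2,531.12
Installment 6: opening $2,531.12; interest $217.84 → $2,748.96; payment $1,936.90; balance $812.06
Installment 7: opening $812.06; interest $217.84 → $1,029.90; payment $1,029.90; balance $0.00
Total paid: $10,601.85

$10,601.85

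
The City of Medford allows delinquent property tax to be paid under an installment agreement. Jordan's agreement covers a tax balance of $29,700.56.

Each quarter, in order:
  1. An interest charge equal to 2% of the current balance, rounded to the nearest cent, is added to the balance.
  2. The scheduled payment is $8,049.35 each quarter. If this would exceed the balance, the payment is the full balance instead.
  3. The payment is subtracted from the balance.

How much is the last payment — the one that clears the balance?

$7,021.92

# | Opening | Interest | Payment | End bal
1 | $29,700.56 | $594.01 | $8,049.35 | $22,245.22
2 | $22,245.22 | $444.90 | $8,049.35 | $14,640.77
3 | $14,640.77 | $292.82 | $8,049.35 | $6,884.24
4 | $6,884.24 | $137.68 | $7,021.92 | $0.00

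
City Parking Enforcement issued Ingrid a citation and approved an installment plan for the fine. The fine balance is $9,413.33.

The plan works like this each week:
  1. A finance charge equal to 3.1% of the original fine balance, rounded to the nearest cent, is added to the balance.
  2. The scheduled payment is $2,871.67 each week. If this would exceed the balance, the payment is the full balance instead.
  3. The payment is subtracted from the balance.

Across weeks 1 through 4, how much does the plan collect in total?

Week 1: opening $9,413.33; interest $291.81 → $9,705.14; payment $2,871.67; balance $6,833.47
Week 2: opening $6,833.47; interest $291.81 → $7,125.28; payment $2,871.67; balance $4,253.61
Week 3: opening $4,253.61; interest $291.81 → $4,545.42; payment $2,871.67; balance $1,673.75
Week 4: opening $1,673.75; interest $291.81 → $1,965.56; payment $1,965.56; balance $0.00
Total paid: $10,580.57

$10,580.57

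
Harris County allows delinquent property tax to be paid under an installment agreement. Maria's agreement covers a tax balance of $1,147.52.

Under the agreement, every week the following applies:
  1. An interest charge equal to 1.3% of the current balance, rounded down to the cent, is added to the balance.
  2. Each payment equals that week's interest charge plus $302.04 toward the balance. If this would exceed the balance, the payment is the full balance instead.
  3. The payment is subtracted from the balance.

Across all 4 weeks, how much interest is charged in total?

Week 1: opening $1,147.52; interest $14.91 → $1,162.43; payment $316.95; balance $845.48
Week 2: opening $845.48; interest $10.99 → $856.47; payment $313.03; balance $543.44
Week 3: opening $543.44; interest $7.06 → $550.50; payment $309.10; balance $241.40
Week 4: opening $241.40; interest $3.13 → $244.53; payment $244.53; balance $0.00
Total interest: $14.91 + $10.99 + $7.06 + $3.13 = $36.09

$36.09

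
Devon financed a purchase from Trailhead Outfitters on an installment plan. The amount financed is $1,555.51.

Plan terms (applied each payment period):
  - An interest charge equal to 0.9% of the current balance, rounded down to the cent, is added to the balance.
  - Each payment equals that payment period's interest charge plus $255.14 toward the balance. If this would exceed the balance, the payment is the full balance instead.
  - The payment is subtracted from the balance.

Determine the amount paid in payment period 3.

$264.54

# | Opening | Interest | Payment | End bal
1 | $1,555.51 | $13.99 | $269.13 | $1,300.37
2 | $1,300.37 | $11.70 | $266.84 | $1,045.23
3 | $1,045.23 | $9.40 | $264.54 | $790.09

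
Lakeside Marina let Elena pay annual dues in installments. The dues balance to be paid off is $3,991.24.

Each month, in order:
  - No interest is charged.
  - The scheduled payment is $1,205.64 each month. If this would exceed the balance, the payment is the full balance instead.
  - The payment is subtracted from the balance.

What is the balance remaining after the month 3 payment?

# | Opening | Payment | End bal
1 | $3,991.24 | $1,205.64 | $2,785.60
2 | $2,785.60 | $1,205.64 | $1,579.96
3 | $1,579.96 | $1,205.64 | $374.32

$374.32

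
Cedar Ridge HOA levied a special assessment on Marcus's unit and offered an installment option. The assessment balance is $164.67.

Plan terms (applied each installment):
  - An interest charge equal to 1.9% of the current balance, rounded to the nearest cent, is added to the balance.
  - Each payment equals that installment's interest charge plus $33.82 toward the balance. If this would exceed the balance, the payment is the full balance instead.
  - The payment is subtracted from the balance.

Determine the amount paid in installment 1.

$36.95

Installment 1: opening $164.67; interest $3.13 → $167.80; payment $36.95; balance $130.85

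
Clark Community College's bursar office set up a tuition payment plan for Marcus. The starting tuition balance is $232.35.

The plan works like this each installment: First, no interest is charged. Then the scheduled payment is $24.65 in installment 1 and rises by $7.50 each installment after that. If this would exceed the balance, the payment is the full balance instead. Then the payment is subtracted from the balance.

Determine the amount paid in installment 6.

$34.10

Installment 1: $232.35 − $24.65 → $207.70
Installment 2: $207.70 − $32.15 → $175.55
Installment 3: $175.55 − $39.65 → $135.90
Installment 4: $135.90 − $47.15 → $88.75
Installment 5: $88.75 − $54.65 → $34.10
Installment 6: $34.10 − $34.10 → $0.00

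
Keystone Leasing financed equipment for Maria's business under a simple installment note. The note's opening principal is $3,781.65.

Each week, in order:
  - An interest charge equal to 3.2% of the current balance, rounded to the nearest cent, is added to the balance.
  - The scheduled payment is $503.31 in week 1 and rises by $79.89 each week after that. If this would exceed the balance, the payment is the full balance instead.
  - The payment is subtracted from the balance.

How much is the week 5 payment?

$822.87

Week 1: $3,781.65 +$121.01 interest = $3,902.66; pay $503.31 → $3,399.35
Week 2: $3,399.35 +$108.78 interest = $3,508.13; pay $583.20 → $2,924.93
Week 3: $2,924.93 +$93.60 interest = $3,018.53; pay $663.09 → $2,355.44
Week 4: $2,355.44 +$75.37 interest = $2,430.81; pay $742.98 → $1,687.83
Week 5: $1,687.83 +$54.01 interest = $1,741.84; pay $822.87 → $918.97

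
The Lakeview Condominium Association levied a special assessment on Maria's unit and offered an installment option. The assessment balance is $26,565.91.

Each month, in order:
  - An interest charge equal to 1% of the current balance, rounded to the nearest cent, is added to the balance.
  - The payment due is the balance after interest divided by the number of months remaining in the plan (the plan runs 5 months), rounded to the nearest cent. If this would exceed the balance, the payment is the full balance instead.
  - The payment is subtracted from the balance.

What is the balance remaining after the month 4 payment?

Month 1: $26,565.91 +$265.66 interest = $26,831.57; pay $5,366.31 → $21,465.26
Month 2: $21,465.26 +$214.65 interest = $21,679.91; pay $5,419.98 → $16,259.93
Month 3: $16,259.93 +$162.60 interest = $16,422.53; pay $5,474.18 → $10,948.35
Month 4: $10,948.35 +$109.48 interest = $11,057.83; pay $5,528.92 → $5,528.91

$5,528.91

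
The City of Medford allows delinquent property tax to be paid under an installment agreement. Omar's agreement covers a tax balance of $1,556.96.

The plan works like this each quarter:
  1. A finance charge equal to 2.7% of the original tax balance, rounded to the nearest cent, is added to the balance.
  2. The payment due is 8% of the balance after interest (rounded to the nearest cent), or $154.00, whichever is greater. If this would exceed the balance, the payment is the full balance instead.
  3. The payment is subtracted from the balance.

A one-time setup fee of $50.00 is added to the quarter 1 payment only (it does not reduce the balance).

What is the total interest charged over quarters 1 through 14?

Quarter 1: $1,556.96 +$42.04 interest = $1,599.00; pay $154.00 (+ $50.00 fee) → $1,445.00
Quarter 2: $1,445.00 +$42.04 interest = $1,487.04; pay $154.00 → $1,333.04
Quarter 3: $1,333.04 +$42.04 interest = $1,375.08; pay $154.00 → $1,221.08
Quarter 4: $1,221.08 +$42.04 interest = $1,263.12; pay $154.00 → $1,109.12
Quarter 5: $1,109.12 +$42.04 interest = $1,151.16; pay $154.00 → $997.16
Quarter 6: $997.16 +$42.04 interest = $1,039.20; pay $154.00 → $885.20
Quarter 7: $885.20 +$42.04 interest = $927.24; pay $154.00 → $773.24
Quarter 8: $773.24 +$42.04 interest = $815.28; pay $154.00 → $661.28
Quarter 9: $661.28 +$42.04 interest = $703.32; pay $154.00 → $549.32
Quarter 10: $549.32 +$42.04 interest = $591.36; pay $154.00 → $437.36
Quarter 11: $437.36 +$42.04 interest = $479.40; pay $154.00 → $325.40
Quarter 12: $325.40 +$42.04 interest = $367.44; pay $154.00 → $213.44
Quarter 13: $213.44 +$42.04 interest = $255.48; pay $154.00 → $101.48
Quarter 14: $101.48 +$42.04 interest = $143.52; pay $143.52 → $0.00
Total interest: $42.04 + $42.04 + $42.04 + $42.04 + $42.04 + $42.04 + $42.04 + $42.04 + $42.04 + $42.04 + $42.04 + $42.04 + $42.04 + $42.04 = $588.56

$588.56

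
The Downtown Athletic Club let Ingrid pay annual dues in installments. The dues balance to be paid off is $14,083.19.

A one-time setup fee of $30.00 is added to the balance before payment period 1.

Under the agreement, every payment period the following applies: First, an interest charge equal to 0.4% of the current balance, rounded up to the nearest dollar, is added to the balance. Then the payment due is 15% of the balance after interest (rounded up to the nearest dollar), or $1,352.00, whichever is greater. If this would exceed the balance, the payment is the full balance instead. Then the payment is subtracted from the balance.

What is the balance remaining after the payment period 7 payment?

Payment period 1: opening $14,113.19; interest $57.00 → $14,170.19; payment $2,126.00; balance $12,044.19
Payment period 2: opening $12,044.19; interest $49.00 → $12,093.19; payment $1,814.00; balance $10,279.19
Payment period 3: opening $10,279.19; interest $42.00 → $10,321.19; payment $1,549.00; balance $8,772.19
Payment period 4: opening $8,772.19; interest $36.00 → $8,808.19; payment $1,352.00; balance $7,456.19
Payment period 5: opening $7,456.19; interest $30.00 → $7,486.19; payment $1,352.00; balance $6,134.19
Payment period 6: opening $6,134.19; interest $25.00 → $6,159.19; payment $1,352.00; balance $4,807.19
Payment period 7: opening $4,807.19; interest $20.00 → $4,827.19; payment $1,352.00; balance $3,475.19

$3,475.19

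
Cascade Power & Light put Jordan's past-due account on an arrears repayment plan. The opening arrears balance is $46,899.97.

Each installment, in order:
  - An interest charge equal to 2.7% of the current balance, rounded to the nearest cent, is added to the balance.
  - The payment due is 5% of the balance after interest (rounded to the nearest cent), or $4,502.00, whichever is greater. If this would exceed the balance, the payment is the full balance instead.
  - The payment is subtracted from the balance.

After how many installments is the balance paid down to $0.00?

Installment 1: $46,899.97 +$1,266.30 interest = $48,166.27; pay $4,502.00 → $43,664.27
Installment 2: $43,664.27 +$1,178.94 interest = $44,843.21; pay $4,502.00 → $40,341.21
Installment 3: $40,341.21 +$1,089.21 interest = $41,430.42; pay $4,502.00 → $36,928.42
Installment 4: $36,928.42 +$997.07 interest = $37,925.49; pay $4,502.00 → $33,423.49
Installment 5: $33,423.49 +$902.43 interest = $34,325.92; pay $4,502.00 → $29,823.92
Installment 6: $29,823.92 +$805.25 interest = $30,629.17; pay $4,502.00 → $26,127.17
Installment 7: $26,127.17 +$705.43 interest = $26,832.60; pay $4,502.00 → $22,330.60
Installment 8: $22,330.60 +$602.93 interest = $22,933.53; pay $4,502.00 → $18,431.53
Installment 9: $18,431.53 +$497.65 interest = $18,929.18; pay $4,502.00 → $14,427.18
Installment 10: $14,427.18 +$389.53 interest = $14,816.71; pay $4,502.00 → $10,314.71
Installment 11: $10,314.71 +$278.50 interest = $10,593.21; pay $4,502.00 → $6,091.21
Installment 12: $6,091.21 +$164.46 interest = $6,255.67; pay $4,502.00 → $1,753.67
Installment 13: $1,753.67 +$47.35 interest = $1,801.02; pay $1,801.02 → $0.00
Balance reaches $0.00 in installment 13.

13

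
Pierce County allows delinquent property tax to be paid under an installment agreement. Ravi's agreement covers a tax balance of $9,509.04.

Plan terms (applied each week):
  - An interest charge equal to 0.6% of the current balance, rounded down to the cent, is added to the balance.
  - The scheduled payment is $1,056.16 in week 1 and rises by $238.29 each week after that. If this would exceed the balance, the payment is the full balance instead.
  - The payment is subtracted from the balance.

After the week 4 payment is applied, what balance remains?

$4,041.01

Week 1: opening $9,509.04; interest $57.05 → $9,566.09; payment $1,056.16; balance $8,509.93
Week 2: opening $8,509.93; interest $51.05 → $8,560.98; payment $1,294.45; balance $7,266.53
Week 3: opening $7,266.53; interest $43.59 → $7,310.12; payment $1,532.74; balance $5,777.38
Week 4: opening $5,777.38; interest $34.66 → $5,812.04; payment $1,771.03; balance $4,041.01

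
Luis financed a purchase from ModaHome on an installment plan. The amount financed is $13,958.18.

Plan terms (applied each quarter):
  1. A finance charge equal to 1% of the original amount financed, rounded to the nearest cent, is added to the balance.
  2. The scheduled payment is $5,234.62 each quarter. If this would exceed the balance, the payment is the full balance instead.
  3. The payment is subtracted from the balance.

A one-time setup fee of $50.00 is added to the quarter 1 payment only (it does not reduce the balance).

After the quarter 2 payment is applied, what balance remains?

Quarter 1: opening $13,958.18; interest $139.58 → $14,097.76; payment $5,234.62 (+ $50.00 fee); balance $8,863.14
Quarter 2: opening $8,863.14; interest $139.58 → $9,002.72; payment $5,234.62; balance $3,768.10

$3,768.10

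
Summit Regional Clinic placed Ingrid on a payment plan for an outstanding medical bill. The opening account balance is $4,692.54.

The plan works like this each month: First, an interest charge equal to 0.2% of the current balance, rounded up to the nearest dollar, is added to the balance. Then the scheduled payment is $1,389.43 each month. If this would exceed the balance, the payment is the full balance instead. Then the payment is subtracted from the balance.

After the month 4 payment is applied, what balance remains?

$0.00

Month 1: opening $4,692.54; interest $10.00 → $4,702.54; payment $1,389.43; balance $3,313.11
Month 2: opening $3,313.11; interest $7.00 → $3,320.11; payment $1,389.43; balance $1,930.68
Month 3: opening $1,930.68; interest $4.00 → $1,934.68; payment $1,389.43; balance $545.25
Month 4: opening $545.25; interest $2.00 → $547.25; payment $547.25; balance $0.00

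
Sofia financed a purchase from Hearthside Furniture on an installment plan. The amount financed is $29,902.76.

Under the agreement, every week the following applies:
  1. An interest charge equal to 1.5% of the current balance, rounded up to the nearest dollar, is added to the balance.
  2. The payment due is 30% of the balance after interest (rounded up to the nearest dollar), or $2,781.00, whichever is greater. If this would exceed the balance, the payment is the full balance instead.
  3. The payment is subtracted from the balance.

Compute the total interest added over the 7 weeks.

$1,380.00

# | Opening | Interest | Payment | End bal
1 | $29,902.76 | $449.00 | $9,106.00 | $21,245.76
2 | $21,245.76 | $319.00 | $6,470.00 | $15,094.76
3 | $15,094.76 | $227.00 | $4,597.00 | $10,724.76
4 | $10,724.76 | $161.00 | $3,266.00 | $7,619.76
5 | $7,619.76 | $115.00 | $2,781.00 | $4,953.76
6 | $4,953.76 | $75.00 | $2,781.00 | $2,247.76
7 | $2,247.76 | $34.00 | $2,281.76 | $0.00
Total interest: $449.00 + $319.00 + $227.00 + $161.00 + $115.00 + $75.00 + $34.00 = $1,380.00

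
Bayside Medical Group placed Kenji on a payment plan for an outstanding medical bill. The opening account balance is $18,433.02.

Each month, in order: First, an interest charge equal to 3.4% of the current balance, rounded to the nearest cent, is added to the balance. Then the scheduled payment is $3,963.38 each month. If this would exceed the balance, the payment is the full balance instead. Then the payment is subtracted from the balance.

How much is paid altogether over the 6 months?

$20,412.53

# | Opening | Interest | Payment | End bal
1 | $18,433.02 | $626.72 | $3,963.38 | $15,096.36
2 | $15,096.36 | $513.28 | $3,963.38 | $11,646.26
3 | $11,646.26 | $395.97 | $3,963.38 | $8,078.85
4 | $8,078.85 | $274.68 | $3,963.38 | $4,390.15
5 | $4,390.15 | $149.27 | $3,963.38 | $576.04
6 | $576.04 | $19.59 | $595.63 | $0.00
Total paid: $20,412.53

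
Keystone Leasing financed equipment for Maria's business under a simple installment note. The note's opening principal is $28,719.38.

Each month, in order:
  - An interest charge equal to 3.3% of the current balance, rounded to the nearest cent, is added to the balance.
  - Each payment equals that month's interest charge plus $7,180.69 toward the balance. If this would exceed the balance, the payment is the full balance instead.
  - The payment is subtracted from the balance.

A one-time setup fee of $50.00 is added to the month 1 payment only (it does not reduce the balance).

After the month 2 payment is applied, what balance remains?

# | Opening | Interest | Payment | Fee | End bal
1 | $28,719.38 | $947.74 | $8,128.43 | $50.00 | $21,538.69
2 | $21,538.69 | $710.78 | $7,891.47 | — | $14,358.00

$14,358.00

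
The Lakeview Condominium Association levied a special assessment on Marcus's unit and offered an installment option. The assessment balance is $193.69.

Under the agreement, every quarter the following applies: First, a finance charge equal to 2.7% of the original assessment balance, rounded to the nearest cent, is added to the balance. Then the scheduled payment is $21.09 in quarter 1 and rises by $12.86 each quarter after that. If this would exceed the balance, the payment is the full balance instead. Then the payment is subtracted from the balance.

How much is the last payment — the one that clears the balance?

Quarter 1: opening $193.69; interest $5.23 → $198.92; payment $21.09; balance $177.83
Quarter 2: opening $177.83; interest $5.23 → $183.06; payment $33.95; balance $149.11
Quarter 3: opening $149.11; interest $5.23 → $154.34; payment $46.81; balance $107.53
Quarter 4: opening $107.53; interest $5.23 → $112.76; payment $59.67; balance $53.09
Quarter 5: opening $53.09; interest $5.23 → $58.32; payment $58.32; balance $0.00

$58.32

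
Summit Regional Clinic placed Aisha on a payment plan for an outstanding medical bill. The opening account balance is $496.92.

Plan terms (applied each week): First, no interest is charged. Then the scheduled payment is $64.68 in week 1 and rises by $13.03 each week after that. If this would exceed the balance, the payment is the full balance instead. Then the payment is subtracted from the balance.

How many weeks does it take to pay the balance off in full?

6

Week 1: opening $496.92; payment $64.68; balance $432.24
Week 2: opening $432.24; payment $77.71; balance $354.53
Week 3: opening $354.53; payment $90.74; balance $263.79
Week 4: opening $263.79; payment $103.77; balance $160.02
Week 5: opening $160.02; payment $116.80; balance $43.22
Week 6: opening $43.22; payment $43.22; balance $0.00
Balance reaches $0.00 in week 6.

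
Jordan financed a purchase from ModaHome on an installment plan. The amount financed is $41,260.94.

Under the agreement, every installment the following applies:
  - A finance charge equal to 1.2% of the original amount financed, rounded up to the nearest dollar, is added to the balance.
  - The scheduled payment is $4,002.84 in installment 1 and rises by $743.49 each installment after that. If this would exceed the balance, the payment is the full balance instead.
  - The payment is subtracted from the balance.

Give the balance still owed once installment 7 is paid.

# | Opening | Interest | Payment | End bal
1 | $41,260.94 | $496.00 | $4,002.84 | $37,754.10
2 | $37,754.10 | $496.00 | $4,746.33 | $33,503.77
3 | $33,503.77 | $496.00 | $5,489.82 | $28,509.95
4 | $28,509.95 | $496.00 | $6,233.31 | $22,772.64
5 | $22,772.64 | $496.00 | $6,976.80 | $16,291.84
6 | $16,291.84 | $496.00 | $7,720.29 | $9,067.55
7 | $9,067.55 | $496.00 | $8,463.78 | $1,099.77

$1,099.77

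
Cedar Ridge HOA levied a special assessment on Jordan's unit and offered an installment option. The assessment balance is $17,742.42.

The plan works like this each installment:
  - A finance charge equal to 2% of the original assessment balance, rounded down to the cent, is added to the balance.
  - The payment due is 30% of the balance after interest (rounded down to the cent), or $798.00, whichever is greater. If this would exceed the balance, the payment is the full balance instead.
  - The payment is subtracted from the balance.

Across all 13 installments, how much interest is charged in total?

Installment 1: $17,742.42 +$354.84 interest = $18,097.26; pay $5,429.17 → $12,668.09
Installment 2: $12,668.09 +$354.84 interest = $13,022.93; pay $3,906.87 → $9,116.06
Installment 3: $9,116.06 +$354.84 interest = $9,470.90; pay $2,841.27 → $6,629.63
Installment 4: $6,629.63 +$354.84 interest = $6,984.47; pay $2,095.34 → $4,889.13
Installment 5: $4,889.13 +$354.84 interest = $5,243.97; pay $1,573.19 → $3,670.78
Installment 6: $3,670.78 +$354.84 interest = $4,025.62; pay $1,207.68 → $2,817.94
Installment 7: $2,817.94 +$354.84 interest = $3,172.78; pay $951.83 → $2,220.95
Installment 8: $2,220.95 +$354.84 interest = $2,575.79; pay $798.00 → $1,777.79
Installment 9: $1,777.79 +$354.84 interest = $2,132.63; pay $798.00 → $1,334.63
Installment 10: $1,334.63 +$354.84 interest = $1,689.47; pay $798.00 → $891.47
Installment 11: $891.47 +$354.84 interest = $1,246.31; pay $798.00 → $448.31
Installment 12: $448.31 +$354.84 interest = $803.15; pay $798.00 → $5.15
Installment 13: $5.15 +$354.84 interest = $359.99; pay $359.99 → $0.00
Total interest: $354.84 + $354.84 + $354.84 + $354.84 + $354.84 + $354.84 + $354.84 + $354.84 + $354.84 + $354.84 + $354.84 + $354.84 + $354.84 = $4,612.92

$4,612.92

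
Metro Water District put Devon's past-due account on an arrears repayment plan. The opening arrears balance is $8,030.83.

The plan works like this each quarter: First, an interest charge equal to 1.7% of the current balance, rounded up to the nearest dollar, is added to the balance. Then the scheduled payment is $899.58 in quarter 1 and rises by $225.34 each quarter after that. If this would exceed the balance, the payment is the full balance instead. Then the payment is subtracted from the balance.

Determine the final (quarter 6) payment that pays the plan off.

$1,825.53

# | Opening | Interest | Payment | End bal
1 | $8,030.83 | $137.00 | $899.58 | $7,268.25
2 | $7,268.25 | $124.00 | $1,124.92 | $6,267.33
3 | $6,267.33 | $107.00 | $1,350.26 | $5,024.07
4 | $5,024.07 | $86.00 | $1,575.60 | $3,534.47
5 | $3,534.47 | $61.00 | $1,800.94 | $1,794.53
6 | $1,794.53 | $31.00 | $1,825.53 | $0.00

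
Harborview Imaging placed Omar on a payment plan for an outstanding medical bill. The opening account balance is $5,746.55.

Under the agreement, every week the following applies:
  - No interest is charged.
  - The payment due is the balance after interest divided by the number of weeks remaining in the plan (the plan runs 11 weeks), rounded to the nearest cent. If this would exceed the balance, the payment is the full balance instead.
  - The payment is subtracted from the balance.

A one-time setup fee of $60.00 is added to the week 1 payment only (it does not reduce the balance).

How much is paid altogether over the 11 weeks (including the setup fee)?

Week 1: $5,746.55 − $522.41 (+ $60.00 fee) → $5,224.14
Week 2: $5,224.14 − $522.41 → $4,701.73
Week 3: $4,701.73 − $522.41 → $4,179.32
Week 4: $4,179.32 − $522.42 → $3,656.90
Week 5: $3,656.90 − $522.41 → $3,134.49
Week 6: $3,134.49 − $522.42 → $2,612.07
Week 7: $2,612.07 − $522.41 → $2,089.66
Week 8: $2,089.66 − $522.42 → $1,567.24
Week 9: $1,567.24 − $522.41 → $1,044.83
Week 10: $1,044.83 − $522.42 → $522.41
Week 11: $522.41 − $522.41 → $0.00
Total paid: $5,806.55

$5,806.55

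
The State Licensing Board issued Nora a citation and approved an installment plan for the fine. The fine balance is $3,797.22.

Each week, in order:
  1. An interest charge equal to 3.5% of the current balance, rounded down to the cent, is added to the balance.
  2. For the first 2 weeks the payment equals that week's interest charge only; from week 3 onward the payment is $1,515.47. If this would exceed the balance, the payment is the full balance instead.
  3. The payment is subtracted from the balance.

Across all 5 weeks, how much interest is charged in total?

$517.63

Week 1: opening $3,797.22; interest $132.90 → $3,930.12; payment $132.90; balance $3,797.22
Week 2: opening $3,797.22; interest $132.90 → $3,930.12; payment $132.90; balance $3,797.22
Week 3: opening $3,797.22; interest $132.90 → $3,930.12; payment $1,515.47; balance $2,414.65
Week 4: opening $2,414.65; interest $84.51 → $2,499.16; payment $1,515.47; balance $983.69
Week 5: opening $983.69; interest $34.42 → $1,018.11; payment $1,018.11; balance $0.00
Total interest: $132.90 + $132.90 + $132.90 + $84.51 + $34.42 = $517.63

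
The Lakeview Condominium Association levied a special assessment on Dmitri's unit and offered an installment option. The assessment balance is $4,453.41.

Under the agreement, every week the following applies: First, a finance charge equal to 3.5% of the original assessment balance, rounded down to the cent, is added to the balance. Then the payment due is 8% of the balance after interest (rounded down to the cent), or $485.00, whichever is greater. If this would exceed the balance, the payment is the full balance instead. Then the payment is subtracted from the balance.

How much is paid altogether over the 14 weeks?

Week 1: opening $4,453.41; interest $155.86 → $4,609.27; payment $485.00; balance $4,124.27
Week 2: opening $4,124.27; interest $155.86 → $4,280.13; payment $485.00; balance $3,795.13
Week 3: opening $3,795.13; interest $155.86 → $3,950.99; payment $485.00; balance $3,465.99
Week 4: opening $3,465.99; interest $155.86 → $3,621.85; payment $485.00; balance $3,136.85
Week 5: opening $3,136.85; interest $155.86 → $3,292.71; payment $485.00; balance $2,807.71
Week 6: opening $2,807.71; interest $155.86 → $2,963.57; payment $485.00; balance $2,478.57
Week 7: opening $2,478.57; interest $155.86 → $2,634.43; payment $485.00; balance $2,149.43
Week 8: opening $2,149.43; interest $155.86 → $2,305.29; payment $485.00; balance $1,820.29
Week 9: opening $1,820.29; interest $155.86 → $1,976.15; payment $485.00; balance $1,491.15
Week 10: opening $1,491.15; interest $155.86 → $1,647.01; payment $485.00; balance $1,162.01
Week 11: opening $1,162.01; interest $155.86 → $1,317.87; payment $485.00; balance $832.87
Week 12: opening $832.87; interest $155.86 → $988.73; payment $485.00; balance $503.73
Week 13: opening $503.73; interest $155.86 → $659.59; payment $485.00; balance $174.59
Week 14: opening $174.59; interest $155.86 → $330.45; payment $330.45; balance $0.00
Total paid: $6,635.45

$6,635.45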